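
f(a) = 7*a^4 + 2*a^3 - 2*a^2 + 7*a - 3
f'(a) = 28*a^3 + 6*a^2 - 4*a + 7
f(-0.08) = -3.57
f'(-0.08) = 7.34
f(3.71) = 1423.72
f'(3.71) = 1504.56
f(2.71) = 418.64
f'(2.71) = 597.49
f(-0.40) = -6.07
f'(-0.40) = 7.77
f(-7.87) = 25696.41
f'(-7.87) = -13238.31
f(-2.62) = 258.80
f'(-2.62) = -444.91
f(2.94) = 574.10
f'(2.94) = 758.64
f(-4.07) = 1721.31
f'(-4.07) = -1765.07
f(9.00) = 47283.00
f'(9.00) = 20869.00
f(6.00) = 9471.00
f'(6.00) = 6247.00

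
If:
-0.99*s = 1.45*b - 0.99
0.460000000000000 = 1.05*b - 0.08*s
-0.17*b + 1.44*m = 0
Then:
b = 0.46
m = 0.05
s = 0.32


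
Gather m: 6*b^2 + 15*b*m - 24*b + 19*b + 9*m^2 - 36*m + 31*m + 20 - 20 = 6*b^2 - 5*b + 9*m^2 + m*(15*b - 5)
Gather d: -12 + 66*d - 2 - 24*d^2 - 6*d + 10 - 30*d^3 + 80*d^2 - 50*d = -30*d^3 + 56*d^2 + 10*d - 4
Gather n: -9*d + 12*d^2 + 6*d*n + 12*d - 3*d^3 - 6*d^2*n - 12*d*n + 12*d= -3*d^3 + 12*d^2 + 15*d + n*(-6*d^2 - 6*d)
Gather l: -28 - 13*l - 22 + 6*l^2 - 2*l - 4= 6*l^2 - 15*l - 54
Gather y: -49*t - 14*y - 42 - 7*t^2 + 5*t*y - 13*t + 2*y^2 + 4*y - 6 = -7*t^2 - 62*t + 2*y^2 + y*(5*t - 10) - 48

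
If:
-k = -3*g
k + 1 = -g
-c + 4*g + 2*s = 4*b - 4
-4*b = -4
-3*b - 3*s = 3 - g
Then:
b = 1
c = -31/6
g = -1/4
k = -3/4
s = -25/12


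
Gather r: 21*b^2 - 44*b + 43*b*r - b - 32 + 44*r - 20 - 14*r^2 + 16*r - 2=21*b^2 - 45*b - 14*r^2 + r*(43*b + 60) - 54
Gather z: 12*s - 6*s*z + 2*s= -6*s*z + 14*s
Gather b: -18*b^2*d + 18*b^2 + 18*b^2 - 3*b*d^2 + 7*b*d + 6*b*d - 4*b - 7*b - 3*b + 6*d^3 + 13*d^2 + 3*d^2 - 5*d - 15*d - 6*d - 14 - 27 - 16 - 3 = b^2*(36 - 18*d) + b*(-3*d^2 + 13*d - 14) + 6*d^3 + 16*d^2 - 26*d - 60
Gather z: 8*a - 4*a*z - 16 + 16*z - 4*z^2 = 8*a - 4*z^2 + z*(16 - 4*a) - 16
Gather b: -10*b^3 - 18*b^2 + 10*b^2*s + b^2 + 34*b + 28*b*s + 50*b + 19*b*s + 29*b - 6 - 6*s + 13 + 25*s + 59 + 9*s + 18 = -10*b^3 + b^2*(10*s - 17) + b*(47*s + 113) + 28*s + 84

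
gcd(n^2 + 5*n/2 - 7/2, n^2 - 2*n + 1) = n - 1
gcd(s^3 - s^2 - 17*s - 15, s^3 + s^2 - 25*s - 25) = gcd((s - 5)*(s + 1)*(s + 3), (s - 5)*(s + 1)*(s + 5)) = s^2 - 4*s - 5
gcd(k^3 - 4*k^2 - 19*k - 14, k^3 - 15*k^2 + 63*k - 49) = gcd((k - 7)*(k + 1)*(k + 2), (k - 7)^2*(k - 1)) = k - 7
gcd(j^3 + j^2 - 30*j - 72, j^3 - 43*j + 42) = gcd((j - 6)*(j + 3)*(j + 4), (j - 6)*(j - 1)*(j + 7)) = j - 6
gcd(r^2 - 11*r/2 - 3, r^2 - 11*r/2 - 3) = r^2 - 11*r/2 - 3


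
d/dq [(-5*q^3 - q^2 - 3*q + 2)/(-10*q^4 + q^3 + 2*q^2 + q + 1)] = (-50*q^6 - 20*q^5 - 99*q^4 + 76*q^3 - 16*q^2 - 10*q - 5)/(100*q^8 - 20*q^7 - 39*q^6 - 16*q^5 - 14*q^4 + 6*q^3 + 5*q^2 + 2*q + 1)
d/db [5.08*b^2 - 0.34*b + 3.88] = 10.16*b - 0.34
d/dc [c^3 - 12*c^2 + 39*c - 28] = 3*c^2 - 24*c + 39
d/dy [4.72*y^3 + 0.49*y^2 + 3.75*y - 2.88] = 14.16*y^2 + 0.98*y + 3.75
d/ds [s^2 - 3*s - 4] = 2*s - 3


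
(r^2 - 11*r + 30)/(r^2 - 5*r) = (r - 6)/r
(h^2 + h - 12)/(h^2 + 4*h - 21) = (h + 4)/(h + 7)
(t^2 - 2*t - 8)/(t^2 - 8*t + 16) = (t + 2)/(t - 4)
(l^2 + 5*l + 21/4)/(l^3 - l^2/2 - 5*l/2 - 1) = (4*l^2 + 20*l + 21)/(2*(2*l^3 - l^2 - 5*l - 2))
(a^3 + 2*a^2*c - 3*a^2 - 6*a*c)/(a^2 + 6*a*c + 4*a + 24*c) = a*(a^2 + 2*a*c - 3*a - 6*c)/(a^2 + 6*a*c + 4*a + 24*c)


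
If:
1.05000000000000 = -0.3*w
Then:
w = -3.50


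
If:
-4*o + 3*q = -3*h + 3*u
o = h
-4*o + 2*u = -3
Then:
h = u/2 + 3/4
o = u/2 + 3/4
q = 7*u/6 + 1/4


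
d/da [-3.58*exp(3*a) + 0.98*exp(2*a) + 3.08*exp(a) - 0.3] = (-10.74*exp(2*a) + 1.96*exp(a) + 3.08)*exp(a)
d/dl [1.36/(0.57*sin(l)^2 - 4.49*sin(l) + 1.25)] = (6.1064 - 1.5504*sin(l))*cos(l)/(0.57*sin(l)^2 - 4.49*sin(l) + 1.25)^2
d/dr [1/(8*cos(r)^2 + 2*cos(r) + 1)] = 2*(8*cos(r) + 1)*sin(r)/(8*cos(r)^2 + 2*cos(r) + 1)^2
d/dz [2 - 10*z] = -10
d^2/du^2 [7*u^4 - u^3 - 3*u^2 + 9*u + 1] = 84*u^2 - 6*u - 6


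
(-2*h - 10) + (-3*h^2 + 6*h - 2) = -3*h^2 + 4*h - 12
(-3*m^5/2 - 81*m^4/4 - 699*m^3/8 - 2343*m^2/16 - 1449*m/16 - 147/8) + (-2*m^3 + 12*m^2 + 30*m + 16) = -3*m^5/2 - 81*m^4/4 - 715*m^3/8 - 2151*m^2/16 - 969*m/16 - 19/8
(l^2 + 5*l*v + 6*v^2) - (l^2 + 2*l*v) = 3*l*v + 6*v^2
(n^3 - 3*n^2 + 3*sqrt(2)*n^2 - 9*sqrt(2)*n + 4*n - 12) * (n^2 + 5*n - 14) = n^5 + 2*n^4 + 3*sqrt(2)*n^4 - 25*n^3 + 6*sqrt(2)*n^3 - 87*sqrt(2)*n^2 + 50*n^2 - 116*n + 126*sqrt(2)*n + 168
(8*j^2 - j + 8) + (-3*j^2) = 5*j^2 - j + 8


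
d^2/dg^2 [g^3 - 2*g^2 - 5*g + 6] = 6*g - 4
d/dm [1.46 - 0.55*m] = -0.550000000000000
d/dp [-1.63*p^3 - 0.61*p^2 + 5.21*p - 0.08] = -4.89*p^2 - 1.22*p + 5.21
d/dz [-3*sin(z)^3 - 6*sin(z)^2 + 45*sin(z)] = 3*(-3*sin(z)^2 - 4*sin(z) + 15)*cos(z)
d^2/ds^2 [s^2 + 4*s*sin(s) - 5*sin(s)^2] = -4*s*sin(s) + 20*sin(s)^2 + 8*cos(s) - 8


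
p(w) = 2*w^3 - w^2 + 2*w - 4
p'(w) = 6*w^2 - 2*w + 2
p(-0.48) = -5.41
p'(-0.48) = 4.34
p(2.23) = 17.67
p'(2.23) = 27.38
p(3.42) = 71.15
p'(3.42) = 65.34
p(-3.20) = -86.18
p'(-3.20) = 69.84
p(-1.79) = -22.25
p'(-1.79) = 24.80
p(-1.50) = -16.00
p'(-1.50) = 18.50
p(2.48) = 25.32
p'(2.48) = 33.94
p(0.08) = -3.85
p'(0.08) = 1.88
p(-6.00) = -484.00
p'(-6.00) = 230.00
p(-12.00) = -3628.00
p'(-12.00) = 890.00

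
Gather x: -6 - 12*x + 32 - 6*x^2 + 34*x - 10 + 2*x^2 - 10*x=-4*x^2 + 12*x + 16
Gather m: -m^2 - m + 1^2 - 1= -m^2 - m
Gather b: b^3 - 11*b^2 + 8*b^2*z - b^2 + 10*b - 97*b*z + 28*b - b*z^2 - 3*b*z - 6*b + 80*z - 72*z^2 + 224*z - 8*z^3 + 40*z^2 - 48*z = b^3 + b^2*(8*z - 12) + b*(-z^2 - 100*z + 32) - 8*z^3 - 32*z^2 + 256*z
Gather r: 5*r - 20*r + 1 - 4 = -15*r - 3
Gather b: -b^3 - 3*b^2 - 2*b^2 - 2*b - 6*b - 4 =-b^3 - 5*b^2 - 8*b - 4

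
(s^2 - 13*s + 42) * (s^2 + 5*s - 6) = s^4 - 8*s^3 - 29*s^2 + 288*s - 252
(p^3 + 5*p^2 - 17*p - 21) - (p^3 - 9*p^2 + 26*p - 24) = 14*p^2 - 43*p + 3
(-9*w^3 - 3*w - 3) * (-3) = 27*w^3 + 9*w + 9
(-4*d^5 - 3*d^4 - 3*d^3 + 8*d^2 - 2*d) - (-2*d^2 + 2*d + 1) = -4*d^5 - 3*d^4 - 3*d^3 + 10*d^2 - 4*d - 1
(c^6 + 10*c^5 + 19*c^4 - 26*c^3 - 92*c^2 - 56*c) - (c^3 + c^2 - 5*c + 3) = c^6 + 10*c^5 + 19*c^4 - 27*c^3 - 93*c^2 - 51*c - 3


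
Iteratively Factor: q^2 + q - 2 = (q + 2)*(q - 1)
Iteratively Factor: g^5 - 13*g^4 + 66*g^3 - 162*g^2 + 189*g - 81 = (g - 3)*(g^4 - 10*g^3 + 36*g^2 - 54*g + 27) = (g - 3)^2*(g^3 - 7*g^2 + 15*g - 9) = (g - 3)^3*(g^2 - 4*g + 3) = (g - 3)^4*(g - 1)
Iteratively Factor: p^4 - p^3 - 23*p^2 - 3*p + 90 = (p + 3)*(p^3 - 4*p^2 - 11*p + 30) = (p - 5)*(p + 3)*(p^2 + p - 6) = (p - 5)*(p - 2)*(p + 3)*(p + 3)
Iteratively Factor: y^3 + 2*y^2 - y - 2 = (y + 2)*(y^2 - 1) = (y - 1)*(y + 2)*(y + 1)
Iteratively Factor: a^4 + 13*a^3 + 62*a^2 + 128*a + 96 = (a + 4)*(a^3 + 9*a^2 + 26*a + 24) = (a + 3)*(a + 4)*(a^2 + 6*a + 8) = (a + 3)*(a + 4)^2*(a + 2)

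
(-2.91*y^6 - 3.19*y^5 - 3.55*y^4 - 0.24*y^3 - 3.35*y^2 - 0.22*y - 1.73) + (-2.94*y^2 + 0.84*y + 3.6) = -2.91*y^6 - 3.19*y^5 - 3.55*y^4 - 0.24*y^3 - 6.29*y^2 + 0.62*y + 1.87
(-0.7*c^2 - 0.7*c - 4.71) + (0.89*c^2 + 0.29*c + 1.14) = 0.19*c^2 - 0.41*c - 3.57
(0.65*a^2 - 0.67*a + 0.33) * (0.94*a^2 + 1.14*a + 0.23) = 0.611*a^4 + 0.1112*a^3 - 0.3041*a^2 + 0.2221*a + 0.0759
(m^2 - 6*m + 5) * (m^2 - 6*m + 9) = m^4 - 12*m^3 + 50*m^2 - 84*m + 45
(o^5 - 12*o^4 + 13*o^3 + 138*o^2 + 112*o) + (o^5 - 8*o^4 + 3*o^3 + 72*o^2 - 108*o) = 2*o^5 - 20*o^4 + 16*o^3 + 210*o^2 + 4*o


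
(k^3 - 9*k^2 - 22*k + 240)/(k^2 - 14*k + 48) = k + 5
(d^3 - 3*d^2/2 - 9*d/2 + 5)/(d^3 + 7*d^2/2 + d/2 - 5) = (2*d - 5)/(2*d + 5)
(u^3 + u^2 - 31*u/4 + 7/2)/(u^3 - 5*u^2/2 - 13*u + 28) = (u - 1/2)/(u - 4)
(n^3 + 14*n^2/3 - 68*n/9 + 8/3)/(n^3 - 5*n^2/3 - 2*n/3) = (-9*n^3 - 42*n^2 + 68*n - 24)/(3*n*(-3*n^2 + 5*n + 2))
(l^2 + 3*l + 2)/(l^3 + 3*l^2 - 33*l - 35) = (l + 2)/(l^2 + 2*l - 35)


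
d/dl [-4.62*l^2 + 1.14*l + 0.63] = 1.14 - 9.24*l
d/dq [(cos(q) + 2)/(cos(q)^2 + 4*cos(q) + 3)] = (cos(q)^2 + 4*cos(q) + 5)*sin(q)/(cos(q)^2 + 4*cos(q) + 3)^2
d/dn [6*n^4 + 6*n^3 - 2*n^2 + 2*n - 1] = 24*n^3 + 18*n^2 - 4*n + 2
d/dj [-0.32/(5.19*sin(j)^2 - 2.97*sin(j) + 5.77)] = (3.3216*sin(j) - 0.9504)*cos(j)/(5.19*sin(j)^2 - 2.97*sin(j) + 5.77)^2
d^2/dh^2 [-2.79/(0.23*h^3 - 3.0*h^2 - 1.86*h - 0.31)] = ((3.8502*h - 16.74)*(-0.23*h^3 + 3.0*h^2 + 1.86*h + 0.31) + 2.79*(-1.38*h^2 + 12.0*h + 3.72)*(-0.69*h^2 + 6.0*h + 1.86))/(-0.23*h^3 + 3.0*h^2 + 1.86*h + 0.31)^3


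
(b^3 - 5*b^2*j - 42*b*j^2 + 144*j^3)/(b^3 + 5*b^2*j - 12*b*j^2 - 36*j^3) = (b - 8*j)/(b + 2*j)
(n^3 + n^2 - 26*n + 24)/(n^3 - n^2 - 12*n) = (n^2 + 5*n - 6)/(n*(n + 3))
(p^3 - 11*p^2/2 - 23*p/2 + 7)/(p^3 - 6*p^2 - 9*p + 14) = (p - 1/2)/(p - 1)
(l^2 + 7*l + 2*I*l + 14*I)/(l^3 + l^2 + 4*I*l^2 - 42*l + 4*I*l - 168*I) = (l + 2*I)/(l^2 + l*(-6 + 4*I) - 24*I)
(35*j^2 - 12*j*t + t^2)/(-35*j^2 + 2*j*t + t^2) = (-7*j + t)/(7*j + t)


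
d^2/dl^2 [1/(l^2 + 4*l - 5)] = 2*(-l^2 - 4*l + 4*(l + 2)^2 + 5)/(l^2 + 4*l - 5)^3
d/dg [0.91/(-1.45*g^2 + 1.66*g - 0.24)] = (2.639*g - 1.5106)/(1.45*g^2 - 1.66*g + 0.24)^2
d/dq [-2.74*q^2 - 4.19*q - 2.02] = -5.48*q - 4.19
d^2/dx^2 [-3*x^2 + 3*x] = -6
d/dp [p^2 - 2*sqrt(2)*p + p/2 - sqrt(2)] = 2*p - 2*sqrt(2) + 1/2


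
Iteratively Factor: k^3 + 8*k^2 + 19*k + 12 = (k + 4)*(k^2 + 4*k + 3) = (k + 3)*(k + 4)*(k + 1)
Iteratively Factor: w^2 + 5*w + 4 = (w + 4)*(w + 1)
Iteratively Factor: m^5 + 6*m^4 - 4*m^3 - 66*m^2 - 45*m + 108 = (m + 4)*(m^4 + 2*m^3 - 12*m^2 - 18*m + 27) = (m - 3)*(m + 4)*(m^3 + 5*m^2 + 3*m - 9) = (m - 3)*(m + 3)*(m + 4)*(m^2 + 2*m - 3) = (m - 3)*(m - 1)*(m + 3)*(m + 4)*(m + 3)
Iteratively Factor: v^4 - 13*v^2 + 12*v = (v - 1)*(v^3 + v^2 - 12*v) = (v - 1)*(v + 4)*(v^2 - 3*v) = (v - 3)*(v - 1)*(v + 4)*(v)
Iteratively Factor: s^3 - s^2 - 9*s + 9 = (s - 3)*(s^2 + 2*s - 3) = (s - 3)*(s + 3)*(s - 1)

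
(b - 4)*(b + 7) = b^2 + 3*b - 28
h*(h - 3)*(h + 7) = h^3 + 4*h^2 - 21*h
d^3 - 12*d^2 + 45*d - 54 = (d - 6)*(d - 3)^2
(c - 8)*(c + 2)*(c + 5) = c^3 - c^2 - 46*c - 80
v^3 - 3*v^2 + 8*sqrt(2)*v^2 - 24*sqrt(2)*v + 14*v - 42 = (v - 3)*(v + sqrt(2))*(v + 7*sqrt(2))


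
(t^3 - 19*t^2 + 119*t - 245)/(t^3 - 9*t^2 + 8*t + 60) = (t^2 - 14*t + 49)/(t^2 - 4*t - 12)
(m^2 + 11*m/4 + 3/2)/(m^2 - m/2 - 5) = (4*m + 3)/(2*(2*m - 5))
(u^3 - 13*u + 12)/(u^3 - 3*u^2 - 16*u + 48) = (u - 1)/(u - 4)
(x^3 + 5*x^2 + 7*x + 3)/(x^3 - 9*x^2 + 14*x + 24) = (x^2 + 4*x + 3)/(x^2 - 10*x + 24)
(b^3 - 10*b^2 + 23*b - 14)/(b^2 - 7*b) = b - 3 + 2/b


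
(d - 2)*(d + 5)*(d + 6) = d^3 + 9*d^2 + 8*d - 60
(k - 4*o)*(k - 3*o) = k^2 - 7*k*o + 12*o^2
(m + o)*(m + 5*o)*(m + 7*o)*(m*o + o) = m^4*o + 13*m^3*o^2 + m^3*o + 47*m^2*o^3 + 13*m^2*o^2 + 35*m*o^4 + 47*m*o^3 + 35*o^4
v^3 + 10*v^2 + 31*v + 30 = (v + 2)*(v + 3)*(v + 5)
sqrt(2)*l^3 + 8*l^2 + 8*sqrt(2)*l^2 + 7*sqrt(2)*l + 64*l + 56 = (l + 7)*(l + 4*sqrt(2))*(sqrt(2)*l + sqrt(2))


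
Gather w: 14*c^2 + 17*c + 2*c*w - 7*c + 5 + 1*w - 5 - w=14*c^2 + 2*c*w + 10*c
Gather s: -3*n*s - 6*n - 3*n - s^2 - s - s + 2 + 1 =-9*n - s^2 + s*(-3*n - 2) + 3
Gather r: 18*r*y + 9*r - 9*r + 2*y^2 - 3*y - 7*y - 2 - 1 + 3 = 18*r*y + 2*y^2 - 10*y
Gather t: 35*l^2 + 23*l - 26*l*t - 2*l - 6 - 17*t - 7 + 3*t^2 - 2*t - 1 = 35*l^2 + 21*l + 3*t^2 + t*(-26*l - 19) - 14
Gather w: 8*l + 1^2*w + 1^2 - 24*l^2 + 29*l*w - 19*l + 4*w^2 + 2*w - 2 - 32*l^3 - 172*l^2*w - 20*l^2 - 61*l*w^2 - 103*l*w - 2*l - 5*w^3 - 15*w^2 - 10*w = -32*l^3 - 44*l^2 - 13*l - 5*w^3 + w^2*(-61*l - 11) + w*(-172*l^2 - 74*l - 7) - 1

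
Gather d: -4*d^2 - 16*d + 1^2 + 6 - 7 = -4*d^2 - 16*d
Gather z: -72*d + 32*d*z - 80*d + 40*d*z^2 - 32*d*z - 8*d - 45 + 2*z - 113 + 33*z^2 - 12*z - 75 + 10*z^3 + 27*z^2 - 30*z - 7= -160*d + 10*z^3 + z^2*(40*d + 60) - 40*z - 240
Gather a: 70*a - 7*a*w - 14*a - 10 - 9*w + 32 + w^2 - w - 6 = a*(56 - 7*w) + w^2 - 10*w + 16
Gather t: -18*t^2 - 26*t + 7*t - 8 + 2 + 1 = -18*t^2 - 19*t - 5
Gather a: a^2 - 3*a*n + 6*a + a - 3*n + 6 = a^2 + a*(7 - 3*n) - 3*n + 6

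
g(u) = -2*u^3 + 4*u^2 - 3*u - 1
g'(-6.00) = -267.00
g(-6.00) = 593.00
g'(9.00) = -417.00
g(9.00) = -1162.00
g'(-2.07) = -45.27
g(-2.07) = 40.09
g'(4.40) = -83.96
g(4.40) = -107.13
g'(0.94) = -0.78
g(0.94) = -1.95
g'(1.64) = -6.02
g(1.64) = -3.98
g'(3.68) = -54.81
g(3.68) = -57.54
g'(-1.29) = -23.30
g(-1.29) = 13.82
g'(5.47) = -138.77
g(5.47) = -225.06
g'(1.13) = -1.62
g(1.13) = -2.17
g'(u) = -6*u^2 + 8*u - 3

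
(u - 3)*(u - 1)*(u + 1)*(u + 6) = u^4 + 3*u^3 - 19*u^2 - 3*u + 18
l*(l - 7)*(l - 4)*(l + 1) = l^4 - 10*l^3 + 17*l^2 + 28*l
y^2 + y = y*(y + 1)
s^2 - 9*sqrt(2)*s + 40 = (s - 5*sqrt(2))*(s - 4*sqrt(2))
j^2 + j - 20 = (j - 4)*(j + 5)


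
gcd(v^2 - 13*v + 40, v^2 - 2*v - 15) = v - 5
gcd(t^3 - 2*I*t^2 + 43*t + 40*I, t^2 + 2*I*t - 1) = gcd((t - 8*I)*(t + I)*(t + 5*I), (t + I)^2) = t + I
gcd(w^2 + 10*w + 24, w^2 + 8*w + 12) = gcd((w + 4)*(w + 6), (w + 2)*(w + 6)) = w + 6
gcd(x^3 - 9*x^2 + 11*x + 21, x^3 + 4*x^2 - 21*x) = x - 3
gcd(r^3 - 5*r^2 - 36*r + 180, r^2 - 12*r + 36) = r - 6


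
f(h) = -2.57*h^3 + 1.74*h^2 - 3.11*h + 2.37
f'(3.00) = -62.06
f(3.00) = -60.69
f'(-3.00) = -82.94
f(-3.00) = 96.75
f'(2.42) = -39.84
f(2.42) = -31.39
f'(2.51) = -42.95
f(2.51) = -35.11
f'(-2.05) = -42.65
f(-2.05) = 38.20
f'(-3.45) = -106.88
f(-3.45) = 139.34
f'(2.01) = -27.26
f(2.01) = -17.72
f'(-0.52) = -7.00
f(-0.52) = 4.82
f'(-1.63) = -29.27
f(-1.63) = 23.19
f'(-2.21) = -48.46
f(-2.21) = 45.48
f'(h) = -7.71*h^2 + 3.48*h - 3.11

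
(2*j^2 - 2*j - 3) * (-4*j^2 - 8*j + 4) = -8*j^4 - 8*j^3 + 36*j^2 + 16*j - 12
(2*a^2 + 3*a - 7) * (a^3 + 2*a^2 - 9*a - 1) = 2*a^5 + 7*a^4 - 19*a^3 - 43*a^2 + 60*a + 7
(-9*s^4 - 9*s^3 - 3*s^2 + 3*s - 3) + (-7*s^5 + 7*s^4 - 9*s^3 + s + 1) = -7*s^5 - 2*s^4 - 18*s^3 - 3*s^2 + 4*s - 2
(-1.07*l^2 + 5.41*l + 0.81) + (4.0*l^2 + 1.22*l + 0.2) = 2.93*l^2 + 6.63*l + 1.01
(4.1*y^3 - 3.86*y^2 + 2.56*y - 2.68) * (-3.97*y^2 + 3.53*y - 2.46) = -16.277*y^5 + 29.7972*y^4 - 33.875*y^3 + 29.172*y^2 - 15.758*y + 6.5928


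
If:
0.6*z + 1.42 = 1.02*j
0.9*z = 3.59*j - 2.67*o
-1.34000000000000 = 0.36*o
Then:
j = -5.86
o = -3.72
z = -12.33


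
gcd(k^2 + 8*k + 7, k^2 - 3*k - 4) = k + 1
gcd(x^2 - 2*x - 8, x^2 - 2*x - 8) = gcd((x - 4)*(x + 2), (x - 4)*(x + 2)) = x^2 - 2*x - 8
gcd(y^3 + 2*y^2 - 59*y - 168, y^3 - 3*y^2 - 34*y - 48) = y^2 - 5*y - 24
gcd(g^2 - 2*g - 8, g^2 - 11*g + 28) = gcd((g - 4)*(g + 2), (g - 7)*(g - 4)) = g - 4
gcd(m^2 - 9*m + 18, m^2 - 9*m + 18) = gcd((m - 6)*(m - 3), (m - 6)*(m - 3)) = m^2 - 9*m + 18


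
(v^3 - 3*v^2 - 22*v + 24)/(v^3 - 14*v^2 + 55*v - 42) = (v + 4)/(v - 7)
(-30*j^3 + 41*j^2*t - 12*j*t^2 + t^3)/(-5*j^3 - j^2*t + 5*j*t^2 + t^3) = (30*j^2 - 11*j*t + t^2)/(5*j^2 + 6*j*t + t^2)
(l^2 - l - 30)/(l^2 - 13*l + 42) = (l + 5)/(l - 7)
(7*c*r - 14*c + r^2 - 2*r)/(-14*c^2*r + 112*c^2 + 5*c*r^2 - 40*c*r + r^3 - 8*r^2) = (r - 2)/(-2*c*r + 16*c + r^2 - 8*r)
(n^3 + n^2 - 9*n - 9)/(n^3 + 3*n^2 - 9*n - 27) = (n + 1)/(n + 3)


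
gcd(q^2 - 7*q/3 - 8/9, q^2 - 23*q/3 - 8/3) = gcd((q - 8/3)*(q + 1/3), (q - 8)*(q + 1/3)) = q + 1/3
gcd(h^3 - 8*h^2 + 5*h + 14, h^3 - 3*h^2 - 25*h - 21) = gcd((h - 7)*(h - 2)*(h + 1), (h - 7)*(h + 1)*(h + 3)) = h^2 - 6*h - 7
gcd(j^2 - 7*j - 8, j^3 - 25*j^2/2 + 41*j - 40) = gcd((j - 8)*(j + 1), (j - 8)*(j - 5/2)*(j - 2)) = j - 8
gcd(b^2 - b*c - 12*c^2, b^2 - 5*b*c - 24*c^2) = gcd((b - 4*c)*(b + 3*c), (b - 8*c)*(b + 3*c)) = b + 3*c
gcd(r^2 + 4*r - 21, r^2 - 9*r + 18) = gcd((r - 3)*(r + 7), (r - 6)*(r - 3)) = r - 3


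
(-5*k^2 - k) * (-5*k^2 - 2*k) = 25*k^4 + 15*k^3 + 2*k^2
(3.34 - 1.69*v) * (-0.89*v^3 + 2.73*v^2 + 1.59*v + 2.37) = 1.5041*v^4 - 7.5863*v^3 + 6.4311*v^2 + 1.3053*v + 7.9158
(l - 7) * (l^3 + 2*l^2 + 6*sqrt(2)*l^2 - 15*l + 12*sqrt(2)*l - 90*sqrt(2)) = l^4 - 5*l^3 + 6*sqrt(2)*l^3 - 30*sqrt(2)*l^2 - 29*l^2 - 174*sqrt(2)*l + 105*l + 630*sqrt(2)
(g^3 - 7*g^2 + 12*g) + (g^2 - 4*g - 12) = g^3 - 6*g^2 + 8*g - 12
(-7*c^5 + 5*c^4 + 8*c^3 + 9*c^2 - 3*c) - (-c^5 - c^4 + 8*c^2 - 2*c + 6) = -6*c^5 + 6*c^4 + 8*c^3 + c^2 - c - 6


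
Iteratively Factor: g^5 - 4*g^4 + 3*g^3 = (g)*(g^4 - 4*g^3 + 3*g^2) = g^2*(g^3 - 4*g^2 + 3*g) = g^2*(g - 1)*(g^2 - 3*g) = g^3*(g - 1)*(g - 3)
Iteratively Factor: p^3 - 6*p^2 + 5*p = (p - 1)*(p^2 - 5*p) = p*(p - 1)*(p - 5)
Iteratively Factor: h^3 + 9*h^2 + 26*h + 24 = (h + 4)*(h^2 + 5*h + 6) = (h + 3)*(h + 4)*(h + 2)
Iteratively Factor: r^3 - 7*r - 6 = (r + 1)*(r^2 - r - 6) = (r + 1)*(r + 2)*(r - 3)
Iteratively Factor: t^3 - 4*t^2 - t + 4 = (t + 1)*(t^2 - 5*t + 4) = (t - 4)*(t + 1)*(t - 1)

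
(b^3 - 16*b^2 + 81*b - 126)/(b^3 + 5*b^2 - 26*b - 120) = (b^3 - 16*b^2 + 81*b - 126)/(b^3 + 5*b^2 - 26*b - 120)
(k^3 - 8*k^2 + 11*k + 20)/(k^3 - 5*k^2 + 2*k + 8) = (k - 5)/(k - 2)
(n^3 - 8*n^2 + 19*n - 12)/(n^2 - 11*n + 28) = (n^2 - 4*n + 3)/(n - 7)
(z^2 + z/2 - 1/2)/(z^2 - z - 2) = (z - 1/2)/(z - 2)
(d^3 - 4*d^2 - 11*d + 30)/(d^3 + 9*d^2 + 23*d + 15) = (d^2 - 7*d + 10)/(d^2 + 6*d + 5)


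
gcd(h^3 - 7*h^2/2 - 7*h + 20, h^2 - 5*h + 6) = h - 2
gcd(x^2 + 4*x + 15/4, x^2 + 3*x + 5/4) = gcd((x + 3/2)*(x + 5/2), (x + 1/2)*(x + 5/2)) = x + 5/2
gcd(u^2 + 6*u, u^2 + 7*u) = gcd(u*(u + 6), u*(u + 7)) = u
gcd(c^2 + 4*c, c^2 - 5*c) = c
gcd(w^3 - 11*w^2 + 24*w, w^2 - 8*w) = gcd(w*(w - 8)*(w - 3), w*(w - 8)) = w^2 - 8*w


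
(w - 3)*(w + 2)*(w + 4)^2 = w^4 + 7*w^3 + 2*w^2 - 64*w - 96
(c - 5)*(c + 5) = c^2 - 25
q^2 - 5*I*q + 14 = (q - 7*I)*(q + 2*I)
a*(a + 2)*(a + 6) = a^3 + 8*a^2 + 12*a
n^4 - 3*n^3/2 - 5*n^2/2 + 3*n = n*(n - 2)*(n - 1)*(n + 3/2)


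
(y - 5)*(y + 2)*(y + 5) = y^3 + 2*y^2 - 25*y - 50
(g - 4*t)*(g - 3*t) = g^2 - 7*g*t + 12*t^2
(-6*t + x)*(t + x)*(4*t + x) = -24*t^3 - 26*t^2*x - t*x^2 + x^3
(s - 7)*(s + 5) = s^2 - 2*s - 35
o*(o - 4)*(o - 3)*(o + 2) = o^4 - 5*o^3 - 2*o^2 + 24*o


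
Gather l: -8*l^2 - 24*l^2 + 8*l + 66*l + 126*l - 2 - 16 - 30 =-32*l^2 + 200*l - 48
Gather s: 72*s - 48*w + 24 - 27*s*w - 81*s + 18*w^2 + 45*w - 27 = s*(-27*w - 9) + 18*w^2 - 3*w - 3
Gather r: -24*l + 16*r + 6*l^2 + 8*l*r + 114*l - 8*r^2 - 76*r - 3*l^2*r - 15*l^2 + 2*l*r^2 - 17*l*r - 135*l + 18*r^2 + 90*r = -9*l^2 - 45*l + r^2*(2*l + 10) + r*(-3*l^2 - 9*l + 30)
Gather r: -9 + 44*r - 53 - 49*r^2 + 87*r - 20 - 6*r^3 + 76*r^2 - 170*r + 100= -6*r^3 + 27*r^2 - 39*r + 18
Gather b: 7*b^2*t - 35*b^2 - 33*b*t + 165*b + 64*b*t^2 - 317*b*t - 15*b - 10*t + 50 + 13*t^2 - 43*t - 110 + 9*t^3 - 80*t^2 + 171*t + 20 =b^2*(7*t - 35) + b*(64*t^2 - 350*t + 150) + 9*t^3 - 67*t^2 + 118*t - 40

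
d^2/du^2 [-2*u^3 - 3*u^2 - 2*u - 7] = -12*u - 6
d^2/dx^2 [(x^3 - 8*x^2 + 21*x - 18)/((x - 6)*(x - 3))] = 24/(x^3 - 18*x^2 + 108*x - 216)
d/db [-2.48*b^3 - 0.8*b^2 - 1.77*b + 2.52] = -7.44*b^2 - 1.6*b - 1.77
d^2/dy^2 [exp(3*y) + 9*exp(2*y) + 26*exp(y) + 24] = (9*exp(2*y) + 36*exp(y) + 26)*exp(y)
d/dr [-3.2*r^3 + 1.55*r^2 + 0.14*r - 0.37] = -9.6*r^2 + 3.1*r + 0.14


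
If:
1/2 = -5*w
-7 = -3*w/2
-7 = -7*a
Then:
No Solution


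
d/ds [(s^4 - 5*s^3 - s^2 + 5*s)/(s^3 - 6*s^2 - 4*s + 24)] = (s^6 - 12*s^5 + 19*s^4 + 126*s^3 - 326*s^2 - 48*s + 120)/(s^6 - 12*s^5 + 28*s^4 + 96*s^3 - 272*s^2 - 192*s + 576)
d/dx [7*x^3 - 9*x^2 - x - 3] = 21*x^2 - 18*x - 1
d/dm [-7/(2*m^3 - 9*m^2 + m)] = 7*(6*m^2 - 18*m + 1)/(m^2*(2*m^2 - 9*m + 1)^2)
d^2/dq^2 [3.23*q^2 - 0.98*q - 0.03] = 6.46000000000000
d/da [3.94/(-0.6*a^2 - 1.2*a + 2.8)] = 4.728*(a + 1)/(0.6*a^2 + 1.2*a - 2.8)^2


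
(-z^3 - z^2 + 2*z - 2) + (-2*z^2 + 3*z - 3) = -z^3 - 3*z^2 + 5*z - 5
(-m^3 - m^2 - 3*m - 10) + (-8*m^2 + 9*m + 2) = -m^3 - 9*m^2 + 6*m - 8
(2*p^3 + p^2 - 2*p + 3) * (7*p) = 14*p^4 + 7*p^3 - 14*p^2 + 21*p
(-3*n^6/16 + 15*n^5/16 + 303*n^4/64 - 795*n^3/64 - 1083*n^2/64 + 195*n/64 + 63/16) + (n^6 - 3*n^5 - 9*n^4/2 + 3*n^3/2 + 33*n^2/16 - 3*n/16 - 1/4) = 13*n^6/16 - 33*n^5/16 + 15*n^4/64 - 699*n^3/64 - 951*n^2/64 + 183*n/64 + 59/16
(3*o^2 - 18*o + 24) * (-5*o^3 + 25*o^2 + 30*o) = -15*o^5 + 165*o^4 - 480*o^3 + 60*o^2 + 720*o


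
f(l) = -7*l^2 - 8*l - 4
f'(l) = -14*l - 8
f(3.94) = -144.19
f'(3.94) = -63.16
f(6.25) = -327.44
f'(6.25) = -95.50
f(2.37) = -62.28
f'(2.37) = -41.18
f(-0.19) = -2.73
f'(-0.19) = -5.34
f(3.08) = -95.04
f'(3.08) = -51.12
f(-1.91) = -14.26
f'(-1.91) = 18.74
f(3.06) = -94.03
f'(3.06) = -50.84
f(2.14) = -53.18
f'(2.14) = -37.96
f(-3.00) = -43.00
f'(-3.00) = 34.00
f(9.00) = -643.00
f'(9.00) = -134.00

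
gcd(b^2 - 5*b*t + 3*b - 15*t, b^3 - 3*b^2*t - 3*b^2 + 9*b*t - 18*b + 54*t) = b + 3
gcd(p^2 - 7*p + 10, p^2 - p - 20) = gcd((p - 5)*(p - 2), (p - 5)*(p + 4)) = p - 5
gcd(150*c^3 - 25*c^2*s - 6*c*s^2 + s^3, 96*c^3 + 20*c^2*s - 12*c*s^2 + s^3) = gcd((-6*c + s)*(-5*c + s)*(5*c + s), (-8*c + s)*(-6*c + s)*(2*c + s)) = -6*c + s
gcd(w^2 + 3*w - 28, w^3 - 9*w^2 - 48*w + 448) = w + 7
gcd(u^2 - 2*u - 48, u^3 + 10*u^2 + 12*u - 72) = u + 6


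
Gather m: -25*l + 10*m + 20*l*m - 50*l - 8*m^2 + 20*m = -75*l - 8*m^2 + m*(20*l + 30)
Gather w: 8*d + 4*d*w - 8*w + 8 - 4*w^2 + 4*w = 8*d - 4*w^2 + w*(4*d - 4) + 8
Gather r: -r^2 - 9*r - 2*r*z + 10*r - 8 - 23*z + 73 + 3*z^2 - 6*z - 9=-r^2 + r*(1 - 2*z) + 3*z^2 - 29*z + 56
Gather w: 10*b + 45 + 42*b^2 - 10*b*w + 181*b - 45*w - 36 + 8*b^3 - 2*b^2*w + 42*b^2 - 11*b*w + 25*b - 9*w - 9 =8*b^3 + 84*b^2 + 216*b + w*(-2*b^2 - 21*b - 54)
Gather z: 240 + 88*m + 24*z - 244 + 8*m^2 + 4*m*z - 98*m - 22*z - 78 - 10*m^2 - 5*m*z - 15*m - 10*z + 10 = -2*m^2 - 25*m + z*(-m - 8) - 72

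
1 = 1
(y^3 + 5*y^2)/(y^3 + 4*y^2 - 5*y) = y/(y - 1)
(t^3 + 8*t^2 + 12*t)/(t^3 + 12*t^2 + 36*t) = (t + 2)/(t + 6)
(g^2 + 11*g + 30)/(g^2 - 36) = (g + 5)/(g - 6)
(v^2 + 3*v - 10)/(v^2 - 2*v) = (v + 5)/v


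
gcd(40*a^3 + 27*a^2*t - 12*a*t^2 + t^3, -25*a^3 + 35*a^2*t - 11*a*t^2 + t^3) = -5*a + t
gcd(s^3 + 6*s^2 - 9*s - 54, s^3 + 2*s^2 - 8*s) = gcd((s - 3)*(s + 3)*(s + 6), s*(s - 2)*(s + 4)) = 1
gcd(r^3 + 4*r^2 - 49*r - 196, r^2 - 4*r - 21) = r - 7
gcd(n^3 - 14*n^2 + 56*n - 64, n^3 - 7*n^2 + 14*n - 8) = n^2 - 6*n + 8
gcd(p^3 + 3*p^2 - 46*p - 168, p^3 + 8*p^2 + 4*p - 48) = p^2 + 10*p + 24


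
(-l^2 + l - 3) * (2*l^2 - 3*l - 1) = -2*l^4 + 5*l^3 - 8*l^2 + 8*l + 3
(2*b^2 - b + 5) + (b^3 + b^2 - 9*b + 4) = b^3 + 3*b^2 - 10*b + 9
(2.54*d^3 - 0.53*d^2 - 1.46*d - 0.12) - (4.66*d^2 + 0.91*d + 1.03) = 2.54*d^3 - 5.19*d^2 - 2.37*d - 1.15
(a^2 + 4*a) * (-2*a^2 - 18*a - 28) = -2*a^4 - 26*a^3 - 100*a^2 - 112*a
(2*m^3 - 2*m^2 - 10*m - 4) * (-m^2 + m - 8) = -2*m^5 + 4*m^4 - 8*m^3 + 10*m^2 + 76*m + 32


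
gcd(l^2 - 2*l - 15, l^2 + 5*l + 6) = l + 3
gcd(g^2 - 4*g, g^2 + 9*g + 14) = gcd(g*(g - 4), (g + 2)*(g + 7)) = 1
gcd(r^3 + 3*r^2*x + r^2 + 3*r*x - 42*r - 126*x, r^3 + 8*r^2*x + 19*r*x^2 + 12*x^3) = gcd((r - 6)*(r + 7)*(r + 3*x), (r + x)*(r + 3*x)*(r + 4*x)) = r + 3*x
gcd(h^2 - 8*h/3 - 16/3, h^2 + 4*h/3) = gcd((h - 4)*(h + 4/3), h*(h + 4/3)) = h + 4/3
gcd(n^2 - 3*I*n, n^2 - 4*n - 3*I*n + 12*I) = n - 3*I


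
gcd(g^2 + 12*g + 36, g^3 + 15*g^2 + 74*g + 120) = g + 6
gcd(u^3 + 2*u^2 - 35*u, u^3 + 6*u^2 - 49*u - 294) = u + 7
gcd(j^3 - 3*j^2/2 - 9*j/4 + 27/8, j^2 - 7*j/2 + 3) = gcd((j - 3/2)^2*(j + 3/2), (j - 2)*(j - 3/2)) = j - 3/2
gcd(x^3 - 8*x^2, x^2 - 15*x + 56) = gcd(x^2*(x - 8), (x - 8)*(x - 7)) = x - 8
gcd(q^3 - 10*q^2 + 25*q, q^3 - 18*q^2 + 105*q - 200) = q^2 - 10*q + 25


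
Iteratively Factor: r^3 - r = (r)*(r^2 - 1) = r*(r - 1)*(r + 1)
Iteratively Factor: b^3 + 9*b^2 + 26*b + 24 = (b + 2)*(b^2 + 7*b + 12) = (b + 2)*(b + 4)*(b + 3)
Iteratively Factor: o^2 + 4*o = (o)*(o + 4)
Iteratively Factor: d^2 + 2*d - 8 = (d - 2)*(d + 4)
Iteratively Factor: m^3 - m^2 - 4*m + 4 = (m + 2)*(m^2 - 3*m + 2) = (m - 1)*(m + 2)*(m - 2)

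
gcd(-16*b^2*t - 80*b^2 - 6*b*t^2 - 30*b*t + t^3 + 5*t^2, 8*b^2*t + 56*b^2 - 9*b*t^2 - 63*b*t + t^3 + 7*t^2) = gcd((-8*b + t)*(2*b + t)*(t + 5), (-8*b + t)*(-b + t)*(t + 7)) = -8*b + t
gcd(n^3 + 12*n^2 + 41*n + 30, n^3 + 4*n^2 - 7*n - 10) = n^2 + 6*n + 5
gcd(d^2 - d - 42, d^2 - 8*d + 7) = d - 7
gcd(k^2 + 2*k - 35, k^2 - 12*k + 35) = k - 5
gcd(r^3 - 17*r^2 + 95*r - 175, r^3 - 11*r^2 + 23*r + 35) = r^2 - 12*r + 35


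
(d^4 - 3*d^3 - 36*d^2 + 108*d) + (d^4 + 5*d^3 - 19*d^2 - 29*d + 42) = 2*d^4 + 2*d^3 - 55*d^2 + 79*d + 42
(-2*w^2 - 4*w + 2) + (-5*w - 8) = -2*w^2 - 9*w - 6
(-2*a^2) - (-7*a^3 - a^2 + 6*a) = 7*a^3 - a^2 - 6*a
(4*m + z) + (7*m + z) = 11*m + 2*z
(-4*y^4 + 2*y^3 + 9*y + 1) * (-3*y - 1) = 12*y^5 - 2*y^4 - 2*y^3 - 27*y^2 - 12*y - 1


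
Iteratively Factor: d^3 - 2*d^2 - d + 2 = (d + 1)*(d^2 - 3*d + 2) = (d - 1)*(d + 1)*(d - 2)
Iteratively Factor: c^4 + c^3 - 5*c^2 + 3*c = (c)*(c^3 + c^2 - 5*c + 3) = c*(c - 1)*(c^2 + 2*c - 3) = c*(c - 1)^2*(c + 3)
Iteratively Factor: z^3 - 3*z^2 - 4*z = (z - 4)*(z^2 + z) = z*(z - 4)*(z + 1)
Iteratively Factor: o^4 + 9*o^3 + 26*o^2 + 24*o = (o)*(o^3 + 9*o^2 + 26*o + 24) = o*(o + 3)*(o^2 + 6*o + 8) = o*(o + 2)*(o + 3)*(o + 4)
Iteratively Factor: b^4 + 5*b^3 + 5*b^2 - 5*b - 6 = (b - 1)*(b^3 + 6*b^2 + 11*b + 6) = (b - 1)*(b + 3)*(b^2 + 3*b + 2) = (b - 1)*(b + 1)*(b + 3)*(b + 2)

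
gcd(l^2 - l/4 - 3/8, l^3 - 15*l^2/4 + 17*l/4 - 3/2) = l - 3/4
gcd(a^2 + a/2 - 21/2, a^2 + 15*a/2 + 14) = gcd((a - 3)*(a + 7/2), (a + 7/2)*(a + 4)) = a + 7/2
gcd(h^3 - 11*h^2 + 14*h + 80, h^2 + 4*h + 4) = h + 2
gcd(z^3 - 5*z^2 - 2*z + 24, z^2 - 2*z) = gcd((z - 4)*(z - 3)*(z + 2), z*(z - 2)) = 1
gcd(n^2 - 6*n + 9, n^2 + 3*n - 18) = n - 3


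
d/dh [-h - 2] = -1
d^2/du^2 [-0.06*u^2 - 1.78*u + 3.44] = -0.120000000000000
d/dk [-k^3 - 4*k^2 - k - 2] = -3*k^2 - 8*k - 1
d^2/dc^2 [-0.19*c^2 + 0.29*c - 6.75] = -0.380000000000000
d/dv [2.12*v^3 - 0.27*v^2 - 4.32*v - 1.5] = 6.36*v^2 - 0.54*v - 4.32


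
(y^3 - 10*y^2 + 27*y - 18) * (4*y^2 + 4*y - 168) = 4*y^5 - 36*y^4 - 100*y^3 + 1716*y^2 - 4608*y + 3024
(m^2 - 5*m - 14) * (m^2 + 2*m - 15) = m^4 - 3*m^3 - 39*m^2 + 47*m + 210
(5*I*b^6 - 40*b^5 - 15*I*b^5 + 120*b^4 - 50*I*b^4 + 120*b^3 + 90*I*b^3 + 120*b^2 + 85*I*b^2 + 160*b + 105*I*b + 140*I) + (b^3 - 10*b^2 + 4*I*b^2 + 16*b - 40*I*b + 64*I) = 5*I*b^6 - 40*b^5 - 15*I*b^5 + 120*b^4 - 50*I*b^4 + 121*b^3 + 90*I*b^3 + 110*b^2 + 89*I*b^2 + 176*b + 65*I*b + 204*I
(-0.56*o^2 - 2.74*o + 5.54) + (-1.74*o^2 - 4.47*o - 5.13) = -2.3*o^2 - 7.21*o + 0.41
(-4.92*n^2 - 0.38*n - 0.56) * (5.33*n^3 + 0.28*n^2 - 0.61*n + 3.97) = -26.2236*n^5 - 3.403*n^4 - 0.0900000000000005*n^3 - 19.4574*n^2 - 1.167*n - 2.2232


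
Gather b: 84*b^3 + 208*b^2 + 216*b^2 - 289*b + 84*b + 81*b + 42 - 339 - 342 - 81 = 84*b^3 + 424*b^2 - 124*b - 720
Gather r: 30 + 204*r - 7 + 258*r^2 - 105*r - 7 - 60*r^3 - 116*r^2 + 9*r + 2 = -60*r^3 + 142*r^2 + 108*r + 18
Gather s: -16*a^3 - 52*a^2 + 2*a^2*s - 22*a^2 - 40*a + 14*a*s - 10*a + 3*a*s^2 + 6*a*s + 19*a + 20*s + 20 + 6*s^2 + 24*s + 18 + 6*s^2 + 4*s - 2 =-16*a^3 - 74*a^2 - 31*a + s^2*(3*a + 12) + s*(2*a^2 + 20*a + 48) + 36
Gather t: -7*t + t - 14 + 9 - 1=-6*t - 6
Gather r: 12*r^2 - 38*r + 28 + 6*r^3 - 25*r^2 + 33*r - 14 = 6*r^3 - 13*r^2 - 5*r + 14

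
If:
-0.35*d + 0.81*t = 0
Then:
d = 2.31428571428571*t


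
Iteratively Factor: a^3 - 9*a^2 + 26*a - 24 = (a - 4)*(a^2 - 5*a + 6) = (a - 4)*(a - 2)*(a - 3)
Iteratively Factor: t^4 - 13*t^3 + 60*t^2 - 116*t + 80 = (t - 2)*(t^3 - 11*t^2 + 38*t - 40) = (t - 4)*(t - 2)*(t^2 - 7*t + 10) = (t - 4)*(t - 2)^2*(t - 5)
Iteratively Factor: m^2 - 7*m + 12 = (m - 3)*(m - 4)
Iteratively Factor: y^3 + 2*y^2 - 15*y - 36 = (y - 4)*(y^2 + 6*y + 9) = (y - 4)*(y + 3)*(y + 3)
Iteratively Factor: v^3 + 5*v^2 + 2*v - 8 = (v + 4)*(v^2 + v - 2) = (v - 1)*(v + 4)*(v + 2)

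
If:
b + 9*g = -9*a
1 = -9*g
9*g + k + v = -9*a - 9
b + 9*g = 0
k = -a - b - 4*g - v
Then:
No Solution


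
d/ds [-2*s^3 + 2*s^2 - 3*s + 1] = -6*s^2 + 4*s - 3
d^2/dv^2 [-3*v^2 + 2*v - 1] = -6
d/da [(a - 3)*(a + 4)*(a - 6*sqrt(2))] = 3*a^2 - 12*sqrt(2)*a + 2*a - 12 - 6*sqrt(2)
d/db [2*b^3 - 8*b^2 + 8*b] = 6*b^2 - 16*b + 8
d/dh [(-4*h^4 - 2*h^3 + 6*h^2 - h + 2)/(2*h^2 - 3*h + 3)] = (-16*h^5 + 32*h^4 - 36*h^3 - 34*h^2 + 28*h + 3)/(4*h^4 - 12*h^3 + 21*h^2 - 18*h + 9)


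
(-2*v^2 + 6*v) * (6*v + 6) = -12*v^3 + 24*v^2 + 36*v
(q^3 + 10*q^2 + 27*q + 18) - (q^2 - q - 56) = q^3 + 9*q^2 + 28*q + 74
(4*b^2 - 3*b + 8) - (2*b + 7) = 4*b^2 - 5*b + 1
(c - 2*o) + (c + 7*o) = 2*c + 5*o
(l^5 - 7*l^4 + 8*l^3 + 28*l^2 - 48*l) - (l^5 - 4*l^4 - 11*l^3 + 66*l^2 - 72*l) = -3*l^4 + 19*l^3 - 38*l^2 + 24*l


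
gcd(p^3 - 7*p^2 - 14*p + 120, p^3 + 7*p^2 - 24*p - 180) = p - 5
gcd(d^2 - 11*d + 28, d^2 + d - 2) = 1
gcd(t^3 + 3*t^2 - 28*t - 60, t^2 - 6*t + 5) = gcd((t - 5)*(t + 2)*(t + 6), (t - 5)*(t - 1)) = t - 5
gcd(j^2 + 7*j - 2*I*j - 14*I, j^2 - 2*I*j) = j - 2*I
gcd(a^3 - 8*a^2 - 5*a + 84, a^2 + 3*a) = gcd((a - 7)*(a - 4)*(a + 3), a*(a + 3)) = a + 3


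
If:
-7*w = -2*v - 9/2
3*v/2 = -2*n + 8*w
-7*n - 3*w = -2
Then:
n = 125/202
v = -502/101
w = -157/202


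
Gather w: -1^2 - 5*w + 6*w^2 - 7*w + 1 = 6*w^2 - 12*w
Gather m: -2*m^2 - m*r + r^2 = -2*m^2 - m*r + r^2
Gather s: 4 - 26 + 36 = 14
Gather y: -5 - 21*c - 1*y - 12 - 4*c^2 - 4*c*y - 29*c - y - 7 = -4*c^2 - 50*c + y*(-4*c - 2) - 24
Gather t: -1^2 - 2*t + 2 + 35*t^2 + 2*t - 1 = 35*t^2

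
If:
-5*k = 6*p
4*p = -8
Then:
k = 12/5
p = -2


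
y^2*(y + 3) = y^3 + 3*y^2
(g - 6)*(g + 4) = g^2 - 2*g - 24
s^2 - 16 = (s - 4)*(s + 4)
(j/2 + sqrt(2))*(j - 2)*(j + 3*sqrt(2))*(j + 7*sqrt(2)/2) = j^4/2 - j^3 + 17*sqrt(2)*j^3/4 - 17*sqrt(2)*j^2/2 + 47*j^2/2 - 47*j + 21*sqrt(2)*j - 42*sqrt(2)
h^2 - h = h*(h - 1)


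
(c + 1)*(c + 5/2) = c^2 + 7*c/2 + 5/2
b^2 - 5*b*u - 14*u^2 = (b - 7*u)*(b + 2*u)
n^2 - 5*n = n*(n - 5)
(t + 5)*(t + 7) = t^2 + 12*t + 35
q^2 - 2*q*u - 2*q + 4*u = (q - 2)*(q - 2*u)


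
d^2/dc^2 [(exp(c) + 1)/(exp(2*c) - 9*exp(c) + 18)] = (exp(4*c) + 13*exp(3*c) - 135*exp(2*c) + 171*exp(c) + 486)*exp(c)/(exp(6*c) - 27*exp(5*c) + 297*exp(4*c) - 1701*exp(3*c) + 5346*exp(2*c) - 8748*exp(c) + 5832)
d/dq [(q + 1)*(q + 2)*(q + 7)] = 3*q^2 + 20*q + 23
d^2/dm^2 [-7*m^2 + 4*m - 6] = -14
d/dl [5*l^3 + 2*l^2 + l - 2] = 15*l^2 + 4*l + 1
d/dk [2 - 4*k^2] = -8*k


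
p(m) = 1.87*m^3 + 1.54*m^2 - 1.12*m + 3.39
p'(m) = 5.61*m^2 + 3.08*m - 1.12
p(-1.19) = 3.75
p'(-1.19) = 3.16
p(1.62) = 13.57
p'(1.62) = 18.59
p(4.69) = 224.92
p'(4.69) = 136.72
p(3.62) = 108.23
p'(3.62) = 83.55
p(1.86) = 18.67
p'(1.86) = 24.02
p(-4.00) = -87.17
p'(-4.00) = 76.32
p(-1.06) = 4.08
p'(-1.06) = 1.92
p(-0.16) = 3.60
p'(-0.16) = -1.47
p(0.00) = 3.39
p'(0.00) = -1.12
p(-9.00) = -1225.02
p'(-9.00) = 425.57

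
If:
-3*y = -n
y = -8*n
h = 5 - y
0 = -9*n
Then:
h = 5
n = 0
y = 0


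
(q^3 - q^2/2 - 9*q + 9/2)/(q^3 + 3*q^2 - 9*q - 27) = (q - 1/2)/(q + 3)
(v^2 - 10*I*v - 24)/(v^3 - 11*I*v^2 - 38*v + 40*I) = (v - 6*I)/(v^2 - 7*I*v - 10)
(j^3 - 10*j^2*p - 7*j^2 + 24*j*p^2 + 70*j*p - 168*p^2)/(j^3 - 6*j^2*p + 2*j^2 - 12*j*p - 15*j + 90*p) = (j^2 - 4*j*p - 7*j + 28*p)/(j^2 + 2*j - 15)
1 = 1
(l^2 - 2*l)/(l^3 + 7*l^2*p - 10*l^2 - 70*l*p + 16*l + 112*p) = l/(l^2 + 7*l*p - 8*l - 56*p)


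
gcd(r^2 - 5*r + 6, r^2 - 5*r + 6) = r^2 - 5*r + 6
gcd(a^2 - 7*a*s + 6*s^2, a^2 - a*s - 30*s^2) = -a + 6*s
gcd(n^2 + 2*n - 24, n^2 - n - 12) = n - 4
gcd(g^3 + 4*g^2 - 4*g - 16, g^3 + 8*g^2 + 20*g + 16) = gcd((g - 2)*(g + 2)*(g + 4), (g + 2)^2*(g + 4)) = g^2 + 6*g + 8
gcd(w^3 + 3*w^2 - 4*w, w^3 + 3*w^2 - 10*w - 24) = w + 4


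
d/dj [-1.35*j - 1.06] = -1.35000000000000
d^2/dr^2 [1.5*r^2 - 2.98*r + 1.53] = 3.00000000000000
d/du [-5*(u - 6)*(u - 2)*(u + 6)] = -15*u^2 + 20*u + 180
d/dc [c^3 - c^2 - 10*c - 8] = 3*c^2 - 2*c - 10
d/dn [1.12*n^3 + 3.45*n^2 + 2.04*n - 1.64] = 3.36*n^2 + 6.9*n + 2.04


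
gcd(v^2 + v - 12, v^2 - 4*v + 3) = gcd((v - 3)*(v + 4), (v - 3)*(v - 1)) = v - 3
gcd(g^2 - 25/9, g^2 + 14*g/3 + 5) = g + 5/3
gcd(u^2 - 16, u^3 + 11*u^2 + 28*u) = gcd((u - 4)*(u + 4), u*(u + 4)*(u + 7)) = u + 4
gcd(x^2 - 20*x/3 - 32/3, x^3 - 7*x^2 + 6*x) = 1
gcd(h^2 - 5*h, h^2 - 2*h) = h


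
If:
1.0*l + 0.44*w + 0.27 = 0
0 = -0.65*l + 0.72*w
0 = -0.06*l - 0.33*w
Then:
No Solution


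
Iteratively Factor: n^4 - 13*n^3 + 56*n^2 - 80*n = (n - 4)*(n^3 - 9*n^2 + 20*n) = (n - 4)^2*(n^2 - 5*n) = n*(n - 4)^2*(n - 5)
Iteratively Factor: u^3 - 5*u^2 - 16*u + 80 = (u - 4)*(u^2 - u - 20) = (u - 4)*(u + 4)*(u - 5)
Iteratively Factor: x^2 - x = (x - 1)*(x)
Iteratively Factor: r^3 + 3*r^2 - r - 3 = (r - 1)*(r^2 + 4*r + 3) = (r - 1)*(r + 3)*(r + 1)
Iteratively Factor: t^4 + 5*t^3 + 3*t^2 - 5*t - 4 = (t + 4)*(t^3 + t^2 - t - 1) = (t - 1)*(t + 4)*(t^2 + 2*t + 1) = (t - 1)*(t + 1)*(t + 4)*(t + 1)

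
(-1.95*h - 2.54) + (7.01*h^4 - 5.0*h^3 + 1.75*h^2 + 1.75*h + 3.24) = 7.01*h^4 - 5.0*h^3 + 1.75*h^2 - 0.2*h + 0.7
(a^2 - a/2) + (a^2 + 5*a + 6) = 2*a^2 + 9*a/2 + 6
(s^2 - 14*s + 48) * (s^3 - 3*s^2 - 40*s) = s^5 - 17*s^4 + 50*s^3 + 416*s^2 - 1920*s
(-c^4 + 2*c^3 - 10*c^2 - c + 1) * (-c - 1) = c^5 - c^4 + 8*c^3 + 11*c^2 - 1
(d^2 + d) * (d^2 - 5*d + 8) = d^4 - 4*d^3 + 3*d^2 + 8*d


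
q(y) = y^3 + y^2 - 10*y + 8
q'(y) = 3*y^2 + 2*y - 10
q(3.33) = 22.71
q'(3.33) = 29.93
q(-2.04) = 24.07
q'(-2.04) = -1.60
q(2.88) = 11.38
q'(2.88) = 20.64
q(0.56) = 2.89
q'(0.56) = -7.94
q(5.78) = 176.71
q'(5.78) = 101.79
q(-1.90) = 23.75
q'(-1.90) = -2.97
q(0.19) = 6.14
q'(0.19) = -9.51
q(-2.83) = 21.64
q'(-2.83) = 8.37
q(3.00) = 14.00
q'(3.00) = 23.00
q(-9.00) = -550.00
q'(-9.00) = 215.00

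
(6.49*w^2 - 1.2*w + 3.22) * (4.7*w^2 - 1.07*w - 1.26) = 30.503*w^4 - 12.5843*w^3 + 8.2406*w^2 - 1.9334*w - 4.0572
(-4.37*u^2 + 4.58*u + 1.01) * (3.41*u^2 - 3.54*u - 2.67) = -14.9017*u^4 + 31.0876*u^3 - 1.1012*u^2 - 15.804*u - 2.6967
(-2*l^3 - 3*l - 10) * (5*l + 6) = -10*l^4 - 12*l^3 - 15*l^2 - 68*l - 60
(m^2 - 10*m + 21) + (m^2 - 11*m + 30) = 2*m^2 - 21*m + 51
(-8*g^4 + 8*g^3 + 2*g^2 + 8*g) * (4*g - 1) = -32*g^5 + 40*g^4 + 30*g^2 - 8*g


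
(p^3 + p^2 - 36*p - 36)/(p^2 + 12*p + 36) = (p^2 - 5*p - 6)/(p + 6)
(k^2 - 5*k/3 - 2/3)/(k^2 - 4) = (k + 1/3)/(k + 2)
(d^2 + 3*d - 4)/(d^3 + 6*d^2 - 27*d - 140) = (d - 1)/(d^2 + 2*d - 35)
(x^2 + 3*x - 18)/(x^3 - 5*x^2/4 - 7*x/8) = 8*(-x^2 - 3*x + 18)/(x*(-8*x^2 + 10*x + 7))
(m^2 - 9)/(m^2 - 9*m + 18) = (m + 3)/(m - 6)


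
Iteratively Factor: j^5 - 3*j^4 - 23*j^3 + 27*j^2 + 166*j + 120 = (j - 5)*(j^4 + 2*j^3 - 13*j^2 - 38*j - 24) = (j - 5)*(j + 2)*(j^3 - 13*j - 12) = (j - 5)*(j + 2)*(j + 3)*(j^2 - 3*j - 4) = (j - 5)*(j + 1)*(j + 2)*(j + 3)*(j - 4)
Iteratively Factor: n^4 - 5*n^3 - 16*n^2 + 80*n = (n - 4)*(n^3 - n^2 - 20*n) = (n - 4)*(n + 4)*(n^2 - 5*n) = n*(n - 4)*(n + 4)*(n - 5)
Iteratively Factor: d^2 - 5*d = (d)*(d - 5)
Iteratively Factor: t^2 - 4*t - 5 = (t - 5)*(t + 1)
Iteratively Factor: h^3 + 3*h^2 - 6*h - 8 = (h + 4)*(h^2 - h - 2) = (h + 1)*(h + 4)*(h - 2)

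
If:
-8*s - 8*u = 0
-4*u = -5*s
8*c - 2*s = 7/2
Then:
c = 7/16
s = 0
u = 0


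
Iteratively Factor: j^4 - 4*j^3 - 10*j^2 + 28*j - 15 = (j + 3)*(j^3 - 7*j^2 + 11*j - 5) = (j - 1)*(j + 3)*(j^2 - 6*j + 5) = (j - 1)^2*(j + 3)*(j - 5)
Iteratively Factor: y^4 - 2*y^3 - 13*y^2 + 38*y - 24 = (y - 3)*(y^3 + y^2 - 10*y + 8) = (y - 3)*(y + 4)*(y^2 - 3*y + 2) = (y - 3)*(y - 2)*(y + 4)*(y - 1)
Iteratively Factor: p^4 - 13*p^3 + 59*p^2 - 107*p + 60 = (p - 5)*(p^3 - 8*p^2 + 19*p - 12) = (p - 5)*(p - 3)*(p^2 - 5*p + 4) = (p - 5)*(p - 3)*(p - 1)*(p - 4)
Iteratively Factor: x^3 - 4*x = (x)*(x^2 - 4) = x*(x + 2)*(x - 2)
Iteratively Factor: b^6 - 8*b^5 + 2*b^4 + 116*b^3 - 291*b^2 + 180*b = (b)*(b^5 - 8*b^4 + 2*b^3 + 116*b^2 - 291*b + 180) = b*(b - 3)*(b^4 - 5*b^3 - 13*b^2 + 77*b - 60) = b*(b - 3)^2*(b^3 - 2*b^2 - 19*b + 20) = b*(b - 3)^2*(b - 1)*(b^2 - b - 20) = b*(b - 5)*(b - 3)^2*(b - 1)*(b + 4)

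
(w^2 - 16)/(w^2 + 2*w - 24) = (w + 4)/(w + 6)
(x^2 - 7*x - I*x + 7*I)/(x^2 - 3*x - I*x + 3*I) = (x - 7)/(x - 3)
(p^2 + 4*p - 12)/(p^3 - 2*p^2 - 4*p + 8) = (p + 6)/(p^2 - 4)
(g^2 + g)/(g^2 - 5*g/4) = 4*(g + 1)/(4*g - 5)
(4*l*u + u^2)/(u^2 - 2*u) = (4*l + u)/(u - 2)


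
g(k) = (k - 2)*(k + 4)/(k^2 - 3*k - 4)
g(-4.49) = 0.11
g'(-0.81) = -50.00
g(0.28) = 1.55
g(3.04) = -1.89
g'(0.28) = -1.33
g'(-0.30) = -3.85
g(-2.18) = -1.04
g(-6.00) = 0.32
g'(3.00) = -3.31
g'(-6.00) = -0.10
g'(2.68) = -1.97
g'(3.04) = -3.58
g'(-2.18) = -1.38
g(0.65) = 1.14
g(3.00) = -1.75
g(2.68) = -0.94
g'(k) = (3 - 2*k)*(k - 2)*(k + 4)/(k^2 - 3*k - 4)^2 + (k - 2)/(k^2 - 3*k - 4) + (k + 4)/(k^2 - 3*k - 4)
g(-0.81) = 9.81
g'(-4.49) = -0.19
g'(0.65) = -0.95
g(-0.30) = 2.83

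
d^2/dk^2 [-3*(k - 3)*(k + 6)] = -6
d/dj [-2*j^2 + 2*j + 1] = 2 - 4*j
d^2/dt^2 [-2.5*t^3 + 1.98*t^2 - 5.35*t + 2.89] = 3.96 - 15.0*t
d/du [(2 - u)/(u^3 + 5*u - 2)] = (-u^3 - 5*u + (u - 2)*(3*u^2 + 5) + 2)/(u^3 + 5*u - 2)^2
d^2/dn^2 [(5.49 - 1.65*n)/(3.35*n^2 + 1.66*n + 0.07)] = (-(1.65*n - 5.49)*(6.7*n + 1.66)*(13.4*n + 3.32) + (33.165*n - 31.305)*(3.35*n^2 + 1.66*n + 0.07))/(3.35*n^2 + 1.66*n + 0.07)^3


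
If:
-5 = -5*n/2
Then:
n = 2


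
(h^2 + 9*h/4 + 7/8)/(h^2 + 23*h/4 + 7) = (h + 1/2)/(h + 4)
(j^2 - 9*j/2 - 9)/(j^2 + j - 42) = (j + 3/2)/(j + 7)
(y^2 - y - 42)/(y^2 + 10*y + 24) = (y - 7)/(y + 4)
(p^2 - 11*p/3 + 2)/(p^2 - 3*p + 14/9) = 3*(p - 3)/(3*p - 7)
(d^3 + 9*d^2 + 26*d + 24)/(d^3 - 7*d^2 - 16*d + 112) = (d^2 + 5*d + 6)/(d^2 - 11*d + 28)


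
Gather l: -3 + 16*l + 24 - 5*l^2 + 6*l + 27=-5*l^2 + 22*l + 48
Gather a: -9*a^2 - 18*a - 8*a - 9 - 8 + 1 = -9*a^2 - 26*a - 16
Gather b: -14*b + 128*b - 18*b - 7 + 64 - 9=96*b + 48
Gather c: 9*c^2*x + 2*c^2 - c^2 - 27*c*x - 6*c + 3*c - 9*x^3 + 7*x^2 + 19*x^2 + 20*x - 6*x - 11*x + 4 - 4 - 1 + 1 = c^2*(9*x + 1) + c*(-27*x - 3) - 9*x^3 + 26*x^2 + 3*x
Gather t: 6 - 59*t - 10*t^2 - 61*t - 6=-10*t^2 - 120*t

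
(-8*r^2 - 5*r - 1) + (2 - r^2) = -9*r^2 - 5*r + 1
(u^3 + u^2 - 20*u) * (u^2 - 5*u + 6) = u^5 - 4*u^4 - 19*u^3 + 106*u^2 - 120*u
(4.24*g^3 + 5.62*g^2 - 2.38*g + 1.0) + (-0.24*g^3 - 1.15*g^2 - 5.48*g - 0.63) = 4.0*g^3 + 4.47*g^2 - 7.86*g + 0.37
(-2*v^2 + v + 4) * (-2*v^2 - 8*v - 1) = 4*v^4 + 14*v^3 - 14*v^2 - 33*v - 4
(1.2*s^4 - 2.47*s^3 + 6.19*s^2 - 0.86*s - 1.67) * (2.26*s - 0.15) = 2.712*s^5 - 5.7622*s^4 + 14.3599*s^3 - 2.8721*s^2 - 3.6452*s + 0.2505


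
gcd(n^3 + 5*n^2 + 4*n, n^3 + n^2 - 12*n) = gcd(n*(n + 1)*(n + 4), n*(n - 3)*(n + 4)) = n^2 + 4*n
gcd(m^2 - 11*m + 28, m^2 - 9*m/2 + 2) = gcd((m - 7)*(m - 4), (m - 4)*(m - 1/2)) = m - 4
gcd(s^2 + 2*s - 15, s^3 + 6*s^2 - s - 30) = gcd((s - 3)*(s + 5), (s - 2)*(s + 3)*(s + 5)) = s + 5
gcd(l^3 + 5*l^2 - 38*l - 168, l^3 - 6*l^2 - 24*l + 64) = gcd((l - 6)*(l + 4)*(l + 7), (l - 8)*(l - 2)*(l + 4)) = l + 4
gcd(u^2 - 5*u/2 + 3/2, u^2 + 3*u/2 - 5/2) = u - 1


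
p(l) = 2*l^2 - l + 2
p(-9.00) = 173.00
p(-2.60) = 18.12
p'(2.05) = 7.20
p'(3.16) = 11.64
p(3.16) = 18.81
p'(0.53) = 1.12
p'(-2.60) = -11.40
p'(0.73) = 1.92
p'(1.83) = 6.32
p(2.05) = 8.36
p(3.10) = 18.12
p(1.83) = 6.87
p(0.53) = 2.03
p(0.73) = 2.34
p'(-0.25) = -2.00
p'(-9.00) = -37.00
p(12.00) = 278.00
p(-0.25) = 2.38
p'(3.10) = 11.40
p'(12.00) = 47.00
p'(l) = 4*l - 1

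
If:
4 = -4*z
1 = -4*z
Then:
No Solution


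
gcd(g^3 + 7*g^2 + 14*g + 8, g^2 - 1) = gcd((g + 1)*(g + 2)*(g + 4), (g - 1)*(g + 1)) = g + 1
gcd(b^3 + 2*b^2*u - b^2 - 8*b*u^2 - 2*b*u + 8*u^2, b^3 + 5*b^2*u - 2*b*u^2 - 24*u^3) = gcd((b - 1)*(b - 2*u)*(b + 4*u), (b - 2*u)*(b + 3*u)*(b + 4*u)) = -b^2 - 2*b*u + 8*u^2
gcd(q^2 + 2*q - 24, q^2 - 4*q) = q - 4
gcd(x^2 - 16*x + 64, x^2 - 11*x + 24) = x - 8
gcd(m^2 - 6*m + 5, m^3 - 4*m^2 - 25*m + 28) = m - 1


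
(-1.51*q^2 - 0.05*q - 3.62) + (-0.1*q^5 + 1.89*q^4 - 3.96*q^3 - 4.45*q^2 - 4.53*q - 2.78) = -0.1*q^5 + 1.89*q^4 - 3.96*q^3 - 5.96*q^2 - 4.58*q - 6.4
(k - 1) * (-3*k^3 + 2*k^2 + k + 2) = -3*k^4 + 5*k^3 - k^2 + k - 2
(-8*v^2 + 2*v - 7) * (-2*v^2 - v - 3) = 16*v^4 + 4*v^3 + 36*v^2 + v + 21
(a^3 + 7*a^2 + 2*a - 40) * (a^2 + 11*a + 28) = a^5 + 18*a^4 + 107*a^3 + 178*a^2 - 384*a - 1120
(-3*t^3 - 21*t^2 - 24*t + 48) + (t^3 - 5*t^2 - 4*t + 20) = -2*t^3 - 26*t^2 - 28*t + 68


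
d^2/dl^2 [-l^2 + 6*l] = -2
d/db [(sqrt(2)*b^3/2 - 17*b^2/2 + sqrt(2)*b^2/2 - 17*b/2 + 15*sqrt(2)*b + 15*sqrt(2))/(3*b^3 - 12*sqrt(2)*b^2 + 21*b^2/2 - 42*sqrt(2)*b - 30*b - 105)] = (5*sqrt(2)*b^4 + 18*b^4 - 160*sqrt(2)*b^3 - 44*b^3 - 280*sqrt(2)*b^2 + 883*b^2 - 560*sqrt(2)*b + 3340*b - 1500*sqrt(2) + 2870)/(3*(4*b^6 - 32*sqrt(2)*b^5 + 28*b^5 - 224*sqrt(2)*b^4 + 97*b^4 - 72*sqrt(2)*b^3 + 336*b^3 + 988*b^2 + 2240*sqrt(2)*b^2 + 2800*b + 3920*sqrt(2)*b + 4900))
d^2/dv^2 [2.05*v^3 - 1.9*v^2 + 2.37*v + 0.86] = 12.3*v - 3.8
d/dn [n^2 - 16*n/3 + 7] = 2*n - 16/3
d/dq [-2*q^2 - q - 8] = -4*q - 1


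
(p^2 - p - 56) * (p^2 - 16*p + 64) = p^4 - 17*p^3 + 24*p^2 + 832*p - 3584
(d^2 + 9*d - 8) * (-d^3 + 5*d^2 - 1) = -d^5 - 4*d^4 + 53*d^3 - 41*d^2 - 9*d + 8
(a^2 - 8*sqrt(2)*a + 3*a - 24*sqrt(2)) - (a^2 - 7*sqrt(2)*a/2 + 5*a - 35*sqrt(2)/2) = -9*sqrt(2)*a/2 - 2*a - 13*sqrt(2)/2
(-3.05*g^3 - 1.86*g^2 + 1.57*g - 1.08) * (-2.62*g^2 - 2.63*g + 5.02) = 7.991*g^5 + 12.8947*g^4 - 14.5326*g^3 - 10.6367*g^2 + 10.7218*g - 5.4216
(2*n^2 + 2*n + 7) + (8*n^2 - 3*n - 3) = 10*n^2 - n + 4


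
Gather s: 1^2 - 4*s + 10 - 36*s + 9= 20 - 40*s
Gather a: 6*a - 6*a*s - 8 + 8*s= a*(6 - 6*s) + 8*s - 8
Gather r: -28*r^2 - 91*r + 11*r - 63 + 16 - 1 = -28*r^2 - 80*r - 48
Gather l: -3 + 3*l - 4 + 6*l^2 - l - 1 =6*l^2 + 2*l - 8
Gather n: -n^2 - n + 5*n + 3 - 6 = -n^2 + 4*n - 3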